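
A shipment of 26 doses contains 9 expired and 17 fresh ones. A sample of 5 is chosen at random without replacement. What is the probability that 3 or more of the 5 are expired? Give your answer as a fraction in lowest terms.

Total selections: C(26,5) = 65780.
Favorable selections (3 or more expired): C(9,3)·C(17,2) + C(9,4)·C(17,1) + C(9,5)·C(17,0) = 11424 + 2142 + 126 = 13692.
Probability = 13692/65780 = 3423/16445.

3423/16445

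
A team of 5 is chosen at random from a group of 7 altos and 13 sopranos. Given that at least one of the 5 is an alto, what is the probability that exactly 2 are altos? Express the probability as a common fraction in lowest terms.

286/677

Work in counts. Selections with at least one alto: C(20,5) − C(13,5) = 15504 − 1287 = 14217.
Of those, selections where exactly 2 are altos: C(7,2)·C(13,3) = 21·286 = 6006.
Conditional probability = 6006/14217 = 286/677.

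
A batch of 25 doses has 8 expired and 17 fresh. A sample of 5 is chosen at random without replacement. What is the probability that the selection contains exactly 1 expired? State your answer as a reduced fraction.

There are C(25,5) = 53130 ways to choose 5 from 25.
Selections with exactly 1 expired: choose 1 of the 8 expired and 4 of the 17 fresh, C(8,1)·C(17,4) = 8·2380 = 19040.
Probability = 19040/53130 = 272/759.

272/759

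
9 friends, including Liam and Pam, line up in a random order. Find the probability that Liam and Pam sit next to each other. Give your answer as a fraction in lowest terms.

2/9

There are 9! = 362880 arrangements.
Treat Liam and Pam as a block: 8! arrangements of the blocks × 2 orders within the block = 2·40320 = 80640.
Probability = 80640/362880 = 2/9.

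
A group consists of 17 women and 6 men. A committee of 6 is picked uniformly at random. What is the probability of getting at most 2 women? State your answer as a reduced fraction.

2143/100947

Total selections: C(23,6) = 100947.
Favorable selections (at most 2 women): C(17,0)·C(6,6) + C(17,1)·C(6,5) + C(17,2)·C(6,4) = 1 + 102 + 2040 = 2143.
Probability = 2143/100947.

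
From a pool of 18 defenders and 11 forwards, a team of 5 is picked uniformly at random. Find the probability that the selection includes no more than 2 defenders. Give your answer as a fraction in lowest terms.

1507/5655

Total selections: C(29,5) = 118755.
Favorable selections (no more than 2 defenders): C(18,0)·C(11,5) + C(18,1)·C(11,4) + C(18,2)·C(11,3) = 462 + 5940 + 25245 = 31647.
Probability = 31647/118755 = 1507/5655.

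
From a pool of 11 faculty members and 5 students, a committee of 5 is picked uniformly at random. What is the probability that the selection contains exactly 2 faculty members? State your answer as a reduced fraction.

275/2184

The sample space is all 5-subsets of the 16: C(16,5) = 4368.
Selections with exactly 2 faculty members: choose 2 of the 11 faculty members and 3 of the 5 students, C(11,2)·C(5,3) = 55·10 = 550.
Probability = 550/4368 = 275/2184.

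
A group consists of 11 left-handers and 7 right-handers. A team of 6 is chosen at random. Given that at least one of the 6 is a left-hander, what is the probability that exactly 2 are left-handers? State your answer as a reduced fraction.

Work in counts. Selections with at least one left-hander: C(18,6) − C(7,6) = 18564 − 7 = 18557.
Of those, selections where exactly 2 are left-handers: C(11,2)·C(7,4) = 55·35 = 1925.
Conditional probability = 1925/18557 = 25/241.

25/241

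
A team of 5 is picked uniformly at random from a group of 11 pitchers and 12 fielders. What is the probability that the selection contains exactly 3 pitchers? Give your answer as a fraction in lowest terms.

The sample space is all 5-subsets of the 23: C(23,5) = 33649.
Selections with exactly 3 pitchers: choose 3 of the 11 pitchers and 2 of the 12 fielders, C(11,3)·C(12,2) = 165·66 = 10890.
Probability = 10890/33649 = 990/3059.

990/3059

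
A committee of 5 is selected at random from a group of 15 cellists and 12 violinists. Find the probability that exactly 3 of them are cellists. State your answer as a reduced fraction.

There are C(27,5) = 80730 ways to choose 5 from 27.
Selections with exactly 3 cellists: choose 3 of the 15 cellists and 2 of the 12 violinists, C(15,3)·C(12,2) = 455·66 = 30030.
Probability = 30030/80730 = 77/207.

77/207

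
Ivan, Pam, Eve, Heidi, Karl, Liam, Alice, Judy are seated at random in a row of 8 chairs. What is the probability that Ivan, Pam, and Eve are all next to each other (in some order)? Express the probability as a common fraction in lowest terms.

There are 8! = 40320 arrangements.
Treat the three as one block: 6! placements × 3! orders within the block = 720·6 = 4320.
Probability = 4320/40320 = 3/28.

3/28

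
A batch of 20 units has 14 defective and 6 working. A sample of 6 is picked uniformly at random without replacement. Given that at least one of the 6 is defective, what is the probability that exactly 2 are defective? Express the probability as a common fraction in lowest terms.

Work in counts. Selections with at least one defective: C(20,6) − C(6,6) = 38760 − 1 = 38759.
Of those, selections where exactly 2 are defective: C(14,2)·C(6,4) = 91·15 = 1365.
Conditional probability = 1365/38759 = 195/5537.

195/5537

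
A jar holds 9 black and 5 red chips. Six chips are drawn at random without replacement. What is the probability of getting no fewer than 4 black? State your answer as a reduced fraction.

Total selections: C(14,6) = 3003.
Favorable selections (no fewer than 4 black): C(9,4)·C(5,2) + C(9,5)·C(5,1) + C(9,6)·C(5,0) = 1260 + 630 + 84 = 1974.
Probability = 1974/3003 = 94/143.

94/143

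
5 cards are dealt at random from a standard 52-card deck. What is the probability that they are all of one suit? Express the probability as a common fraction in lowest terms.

33/16660

There are C(52,5) = 2598960 possible 5-card hands.
Hands of one suit: 4 suits × C(13,5) = 4·1287 = 5148.
Probability = 5148/2598960 = 33/16660.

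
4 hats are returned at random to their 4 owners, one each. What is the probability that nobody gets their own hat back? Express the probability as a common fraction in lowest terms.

There are 4! = 24 assignments.
By inclusion-exclusion, assignments with no fixed points: C(4,0)·4! − C(4,1)·3! + C(4,2)·2! − C(4,3)·1! + C(4,4)·0! = 9.
Probability = 9/24 = 3/8.

3/8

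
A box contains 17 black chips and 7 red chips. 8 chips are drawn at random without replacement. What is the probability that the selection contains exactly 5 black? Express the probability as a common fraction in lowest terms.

12740/43263

The sample space is all 8-subsets of the 24: C(24,8) = 735471.
Selections with exactly 5 black: choose 5 of the 17 black and 3 of the 7 red, C(17,5)·C(7,3) = 6188·35 = 216580.
Probability = 216580/735471 = 12740/43263.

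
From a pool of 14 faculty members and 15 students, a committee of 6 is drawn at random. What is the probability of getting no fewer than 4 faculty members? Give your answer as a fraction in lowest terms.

253/870

There are C(29,6) = 475020 ways to choose the 6.
Favorable selections (no fewer than 4 faculty members): C(14,4)·C(15,2) + C(14,5)·C(15,1) + C(14,6)·C(15,0) = 105105 + 30030 + 3003 = 138138.
Probability = 138138/475020 = 253/870.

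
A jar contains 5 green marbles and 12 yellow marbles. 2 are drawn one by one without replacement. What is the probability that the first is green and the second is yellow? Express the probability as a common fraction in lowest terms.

15/68

Multiply the conditional probabilities at each draw: 5/17 · 12/16 = 60/272 = 15/68.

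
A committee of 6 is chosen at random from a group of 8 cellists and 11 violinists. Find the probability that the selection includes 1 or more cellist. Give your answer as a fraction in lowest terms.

635/646

There are C(19,6) = 27132 ways to choose the 6.
The complement is all 6 are violinists: C(11,6) = 462.
Probability = 1 − 462/27132 = 26670/27132 = 635/646.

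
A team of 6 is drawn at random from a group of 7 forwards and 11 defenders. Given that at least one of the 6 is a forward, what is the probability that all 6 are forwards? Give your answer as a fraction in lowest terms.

1/2586

Work in counts. Selections with at least one forward: C(18,6) − C(11,6) = 18564 − 462 = 18102.
Of those, selections where all 6 are forwards: C(7,6) = 7.
Conditional probability = 7/18102 = 1/2586.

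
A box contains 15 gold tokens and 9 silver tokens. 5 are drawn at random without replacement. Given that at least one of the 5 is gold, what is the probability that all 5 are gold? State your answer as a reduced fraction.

Work in counts. Selections with at least one gold: C(24,5) − C(9,5) = 42504 − 126 = 42378.
Of those, selections where all 5 are gold: C(15,5) = 3003.
Conditional probability = 3003/42378 = 143/2018.

143/2018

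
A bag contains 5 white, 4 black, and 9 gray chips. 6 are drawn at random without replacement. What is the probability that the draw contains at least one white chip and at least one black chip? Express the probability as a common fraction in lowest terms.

4643/6188

There are C(18,6) = 18564 possible draws.
By inclusion-exclusion on the complements, draws missing all white or all black: C(13,6) + C(14,6) − C(9,6) = 1716 + 3003 − 84 = 4635.
So draws with at least one of each: 18564 − 4635 = 13929, probability 13929/18564 = 4643/6188.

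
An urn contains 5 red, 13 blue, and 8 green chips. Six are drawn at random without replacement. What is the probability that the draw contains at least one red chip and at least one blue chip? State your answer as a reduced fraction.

6703/8855

There are C(26,6) = 230230 possible draws.
By inclusion-exclusion on the complements, draws missing all red or all blue: C(21,6) + C(13,6) − C(8,6) = 54264 + 1716 − 28 = 55952.
So draws with at least one of each: 230230 − 55952 = 174278, probability 174278/230230 = 6703/8855.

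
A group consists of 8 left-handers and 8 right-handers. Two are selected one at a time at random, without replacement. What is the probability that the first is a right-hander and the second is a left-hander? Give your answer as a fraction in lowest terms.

4/15

Multiply the conditional probabilities at each draw: 8/16 · 8/15 = 64/240 = 4/15.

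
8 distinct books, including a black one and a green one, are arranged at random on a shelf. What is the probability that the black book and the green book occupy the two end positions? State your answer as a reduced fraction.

There are 8! = 40320 arrangements.
Place the black book and the green book at the ends in 2 ways, arrange the remaining 6 in 6! = 720 ways: 2·720 = 1440.
Probability = 1440/40320 = 1/28.

1/28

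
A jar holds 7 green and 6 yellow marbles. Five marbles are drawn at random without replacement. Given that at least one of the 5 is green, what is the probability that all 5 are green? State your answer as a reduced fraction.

Work in counts. Selections with at least one green: C(13,5) − C(6,5) = 1287 − 6 = 1281.
Of those, selections where all 5 are green: C(7,5) = 21.
Conditional probability = 21/1281 = 1/61.

1/61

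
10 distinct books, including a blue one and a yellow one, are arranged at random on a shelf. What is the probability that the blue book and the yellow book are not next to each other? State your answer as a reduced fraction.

4/5

There are 10! = 3628800 arrangements.
Arrangements with the blue book and the yellow book adjacent: 2·9! = 725760.
So not adjacent: 3628800 − 725760 = 2903040, probability 2903040/3628800 = 4/5.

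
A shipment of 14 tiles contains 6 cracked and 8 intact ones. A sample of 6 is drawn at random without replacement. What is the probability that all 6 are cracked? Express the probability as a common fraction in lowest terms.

1/3003

There are C(14,6) = 3003 possible selections.
Selections with all cracked: C(6,6) = 1.
Probability = 1/3003.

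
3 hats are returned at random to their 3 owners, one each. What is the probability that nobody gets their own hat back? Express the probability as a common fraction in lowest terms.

There are 3! = 6 assignments.
By inclusion-exclusion, assignments with no fixed points: C(3,0)·3! − C(3,1)·2! + C(3,2)·1! − C(3,3)·0! = 2.
Probability = 2/6 = 1/3.

1/3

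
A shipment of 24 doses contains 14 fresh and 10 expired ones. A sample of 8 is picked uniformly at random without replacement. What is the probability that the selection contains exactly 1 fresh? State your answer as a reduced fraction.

The sample space is all 8-subsets of the 24: C(24,8) = 735471.
Selections with exactly 1 fresh: choose 1 of the 14 fresh and 7 of the 10 expired, C(14,1)·C(10,7) = 14·120 = 1680.
Probability = 1680/735471 = 560/245157.

560/245157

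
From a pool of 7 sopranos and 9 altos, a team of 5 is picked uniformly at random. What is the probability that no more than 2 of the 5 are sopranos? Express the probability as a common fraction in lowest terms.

Total selections: C(16,5) = 4368.
Favorable selections (no more than 2 sopranos): C(7,0)·C(9,5) + C(7,1)·C(9,4) + C(7,2)·C(9,3) = 126 + 882 + 1764 = 2772.
Probability = 2772/4368 = 33/52.

33/52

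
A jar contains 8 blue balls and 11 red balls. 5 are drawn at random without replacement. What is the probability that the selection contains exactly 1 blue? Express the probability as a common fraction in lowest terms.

220/969

Total number of selections: C(19,5) = 11628.
Selections with exactly 1 blue: choose 1 of the 8 blue and 4 of the 11 red, C(8,1)·C(11,4) = 8·330 = 2640.
Probability = 2640/11628 = 220/969.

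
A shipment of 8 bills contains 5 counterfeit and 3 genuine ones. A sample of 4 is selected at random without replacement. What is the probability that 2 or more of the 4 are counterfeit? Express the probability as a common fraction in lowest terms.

13/14

Total selections: C(8,4) = 70.
The complement is exactly 1 counterfeit: C(5,1)·C(3,3) = 5.
Probability = 1 − 5/70 = 65/70 = 13/14.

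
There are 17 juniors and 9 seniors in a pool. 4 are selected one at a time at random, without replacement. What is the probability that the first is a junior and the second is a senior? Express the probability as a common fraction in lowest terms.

Multiply the conditional probabilities at each draw: 17/26 · 9/25 = 153/650.

153/650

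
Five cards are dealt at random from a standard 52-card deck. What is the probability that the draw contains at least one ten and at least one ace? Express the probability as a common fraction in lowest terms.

6509/64974

There are C(52,5) = 2598960 possible draws.
By inclusion-exclusion on the complements, draws missing all tens or all aces: C(48,5) + C(48,5) − C(44,5) = 1712304 + 1712304 − 1086008 = 2338600.
So draws with at least one of each: 2598960 − 2338600 = 260360, probability 260360/2598960 = 6509/64974.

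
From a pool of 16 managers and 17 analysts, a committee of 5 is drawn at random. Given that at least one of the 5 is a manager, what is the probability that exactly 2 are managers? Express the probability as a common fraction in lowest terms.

20400/57787

Work in counts. Selections with at least one manager: C(33,5) − C(17,5) = 237336 − 6188 = 231148.
Of those, selections where exactly 2 are managers: C(16,2)·C(17,3) = 120·680 = 81600.
Conditional probability = 81600/231148 = 20400/57787.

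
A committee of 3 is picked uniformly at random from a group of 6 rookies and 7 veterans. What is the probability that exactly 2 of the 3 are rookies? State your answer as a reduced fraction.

Total number of selections: C(13,3) = 286.
Selections with exactly 2 rookies: choose 2 of the 6 rookies and 1 of the 7 veterans, C(6,2)·C(7,1) = 15·7 = 105.
Probability = 105/286.

105/286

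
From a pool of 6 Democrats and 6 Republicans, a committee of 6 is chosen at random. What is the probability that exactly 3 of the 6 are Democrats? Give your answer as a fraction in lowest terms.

100/231

Total number of selections: C(12,6) = 924.
Selections with exactly 3 Democrats: choose 3 of the 6 Democrats and 3 of the 6 Republicans, C(6,3)·C(6,3) = 20·20 = 400.
Probability = 400/924 = 100/231.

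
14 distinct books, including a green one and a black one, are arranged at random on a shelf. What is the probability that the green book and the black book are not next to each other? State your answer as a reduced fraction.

There are 14! = 87178291200 arrangements.
Arrangements with the green book and the black book adjacent: 2·13! = 12454041600.
So not adjacent: 87178291200 − 12454041600 = 74724249600, probability 74724249600/87178291200 = 6/7.

6/7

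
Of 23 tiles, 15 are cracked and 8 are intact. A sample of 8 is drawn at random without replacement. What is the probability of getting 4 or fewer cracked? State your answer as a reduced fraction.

Total selections: C(23,8) = 490314.
Count the complement (more than 4 cracked): C(15,5)·C(8,3) + C(15,6)·C(8,2) + C(15,7)·C(8,1) + C(15,8)·C(8,0) = 168168 + 140140 + 51480 + 6435 = 366223.
Probability = 1 − 366223/490314 = 124091/490314 = 11281/44574.

11281/44574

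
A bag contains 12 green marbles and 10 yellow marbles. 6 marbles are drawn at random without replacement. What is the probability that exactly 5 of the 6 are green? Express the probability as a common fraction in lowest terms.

There are C(22,6) = 74613 ways to choose 6 from 22.
Selections with exactly 5 green: choose 5 of the 12 green and 1 of the 10 yellow, C(12,5)·C(10,1) = 792·10 = 7920.
Probability = 7920/74613 = 240/2261.

240/2261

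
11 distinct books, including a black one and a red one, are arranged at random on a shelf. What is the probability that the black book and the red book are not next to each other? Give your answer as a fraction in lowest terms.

9/11

There are 11! = 39916800 arrangements.
Arrangements with the black book and the red book adjacent: 2·10! = 7257600.
So not adjacent: 39916800 − 7257600 = 32659200, probability 32659200/39916800 = 9/11.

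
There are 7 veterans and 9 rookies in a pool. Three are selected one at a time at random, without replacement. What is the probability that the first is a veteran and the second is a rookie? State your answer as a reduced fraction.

Multiply the conditional probabilities at each draw: 7/16 · 9/15 = 63/240 = 21/80.

21/80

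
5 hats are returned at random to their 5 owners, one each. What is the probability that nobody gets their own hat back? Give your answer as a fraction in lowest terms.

11/30

There are 5! = 120 assignments.
By inclusion-exclusion, assignments with no fixed points: C(5,0)·5! − C(5,1)·4! + C(5,2)·3! − C(5,3)·2! + C(5,4)·1! − C(5,5)·0! = 44.
Probability = 44/120 = 11/30.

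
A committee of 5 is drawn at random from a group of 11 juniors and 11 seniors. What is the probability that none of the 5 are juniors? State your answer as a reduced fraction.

There are C(22,5) = 26334 possible selections.
Selections with no juniors (all seniors): C(11,5) = 462.
Probability = 462/26334 = 1/57.

1/57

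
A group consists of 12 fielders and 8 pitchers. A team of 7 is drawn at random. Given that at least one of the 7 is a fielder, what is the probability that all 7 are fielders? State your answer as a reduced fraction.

Work in counts. Selections with at least one fielder: C(20,7) − C(8,7) = 77520 − 8 = 77512.
Of those, selections where all 7 are fielders: C(12,7) = 792.
Conditional probability = 792/77512 = 99/9689.

99/9689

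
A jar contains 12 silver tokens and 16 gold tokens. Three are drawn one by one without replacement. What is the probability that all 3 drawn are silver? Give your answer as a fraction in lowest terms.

Multiply the conditional probabilities at each draw: 12/28 · 11/27 · 10/26 = 1320/19656 = 55/819.

55/819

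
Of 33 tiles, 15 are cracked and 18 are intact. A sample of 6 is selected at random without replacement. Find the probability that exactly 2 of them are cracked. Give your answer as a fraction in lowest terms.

11475/39556

Total number of selections: C(33,6) = 1107568.
Selections with exactly 2 cracked: choose 2 of the 15 cracked and 4 of the 18 intact, C(15,2)·C(18,4) = 105·3060 = 321300.
Probability = 321300/1107568 = 11475/39556.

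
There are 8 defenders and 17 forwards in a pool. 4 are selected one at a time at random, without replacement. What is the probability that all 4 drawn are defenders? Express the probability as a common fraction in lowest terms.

7/1265

Multiply the conditional probabilities at each draw: 8/25 · 7/24 · 6/23 · 5/22 = 1680/303600 = 7/1265.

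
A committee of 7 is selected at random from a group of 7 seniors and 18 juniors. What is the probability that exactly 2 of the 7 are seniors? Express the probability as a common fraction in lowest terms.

Total number of selections: C(25,7) = 480700.
Selections with exactly 2 seniors: choose 2 of the 7 seniors and 5 of the 18 juniors, C(7,2)·C(18,5) = 21·8568 = 179928.
Probability = 179928/480700 = 44982/120175.

44982/120175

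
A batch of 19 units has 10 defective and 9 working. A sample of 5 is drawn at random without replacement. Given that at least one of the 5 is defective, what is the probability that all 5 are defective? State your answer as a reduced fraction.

Work in counts. Selections with at least one defective: C(19,5) − C(9,5) = 11628 − 126 = 11502.
Of those, selections where all 5 are defective: C(10,5) = 252.
Conditional probability = 252/11502 = 14/639.

14/639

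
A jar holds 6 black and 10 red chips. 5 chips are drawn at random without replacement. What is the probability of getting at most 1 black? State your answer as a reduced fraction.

9/26

Total selections: C(16,5) = 4368.
Favorable selections (at most 1 black): C(6,0)·C(10,5) + C(6,1)·C(10,4) = 252 + 1260 = 1512.
Probability = 1512/4368 = 9/26.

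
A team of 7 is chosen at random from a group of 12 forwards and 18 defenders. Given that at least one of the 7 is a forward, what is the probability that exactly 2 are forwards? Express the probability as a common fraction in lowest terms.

Work in counts. Selections with at least one forward: C(30,7) − C(18,7) = 2035800 − 31824 = 2003976.
Of those, selections where exactly 2 are forwards: C(12,2)·C(18,5) = 66·8568 = 565488.
Conditional probability = 565488/2003976 = 7854/27833.

7854/27833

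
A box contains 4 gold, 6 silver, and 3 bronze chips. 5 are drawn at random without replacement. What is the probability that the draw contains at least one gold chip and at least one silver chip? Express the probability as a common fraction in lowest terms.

There are C(13,5) = 1287 possible draws.
By inclusion-exclusion on the complements, draws missing all gold or all silver: C(9,5) + C(7,5) − C(3,5) = 126 + 21 − 0 = 147.
So draws with at least one of each: 1287 − 147 = 1140, probability 1140/1287 = 380/429.

380/429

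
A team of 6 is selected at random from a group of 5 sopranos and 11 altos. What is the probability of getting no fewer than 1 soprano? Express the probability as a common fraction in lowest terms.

There are C(16,6) = 8008 ways to choose the 6.
The complement is all 6 are altos: C(11,6) = 462.
Probability = 1 − 462/8008 = 7546/8008 = 49/52.

49/52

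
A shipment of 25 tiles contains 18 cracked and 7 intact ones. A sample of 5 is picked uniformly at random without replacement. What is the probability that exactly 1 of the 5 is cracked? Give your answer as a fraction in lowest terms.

There are C(25,5) = 53130 ways to choose 5 from 25.
Selections with exactly 1 cracked: choose 1 of the 18 cracked and 4 of the 7 intact, C(18,1)·C(7,4) = 18·35 = 630.
Probability = 630/53130 = 3/253.

3/253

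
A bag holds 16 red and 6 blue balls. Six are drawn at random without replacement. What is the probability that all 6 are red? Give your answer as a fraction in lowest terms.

There are C(22,6) = 74613 possible selections.
Selections with all red: C(16,6) = 8008.
Probability = 8008/74613 = 104/969.

104/969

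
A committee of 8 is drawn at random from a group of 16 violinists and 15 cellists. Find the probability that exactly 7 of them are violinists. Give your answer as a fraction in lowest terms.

176/8091

The sample space is all 8-subsets of the 31: C(31,8) = 7888725.
Selections with exactly 7 violinists: choose 7 of the 16 violinists and 1 of the 15 cellists, C(16,7)·C(15,1) = 11440·15 = 171600.
Probability = 171600/7888725 = 176/8091.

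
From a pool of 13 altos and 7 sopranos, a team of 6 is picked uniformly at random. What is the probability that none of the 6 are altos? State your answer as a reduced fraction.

7/38760

There are C(20,6) = 38760 possible selections.
Selections with no altos (all sopranos): C(7,6) = 7.
Probability = 7/38760.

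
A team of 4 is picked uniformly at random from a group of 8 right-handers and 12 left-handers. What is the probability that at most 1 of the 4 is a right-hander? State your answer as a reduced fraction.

451/969

Total selections: C(20,4) = 4845.
Favorable selections (at most 1 right-hander): C(8,0)·C(12,4) + C(8,1)·C(12,3) = 495 + 1760 = 2255.
Probability = 2255/4845 = 451/969.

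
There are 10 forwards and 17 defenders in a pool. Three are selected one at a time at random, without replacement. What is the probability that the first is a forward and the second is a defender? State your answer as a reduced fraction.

85/351

Multiply the conditional probabilities at each draw: 10/27 · 17/26 = 170/702 = 85/351.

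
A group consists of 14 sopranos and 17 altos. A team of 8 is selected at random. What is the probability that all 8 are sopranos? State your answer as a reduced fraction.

77/202275

There are C(31,8) = 7888725 possible selections.
Selections with all sopranos: C(14,8) = 3003.
Probability = 3003/7888725 = 77/202275.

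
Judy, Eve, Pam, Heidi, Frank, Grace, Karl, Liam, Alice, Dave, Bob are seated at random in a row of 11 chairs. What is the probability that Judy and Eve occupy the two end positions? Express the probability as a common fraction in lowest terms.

1/55

There are 11! = 39916800 arrangements.
Place Judy and Eve at the ends in 2 ways, arrange the remaining 9 in 9! = 362880 ways: 2·362880 = 725760.
Probability = 725760/39916800 = 1/55.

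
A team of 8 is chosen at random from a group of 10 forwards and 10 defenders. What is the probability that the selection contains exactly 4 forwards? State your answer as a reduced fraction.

Total number of selections: C(20,8) = 125970.
Selections with exactly 4 forwards: choose 4 of the 10 forwards and 4 of the 10 defenders, C(10,4)·C(10,4) = 210·210 = 44100.
Probability = 44100/125970 = 1470/4199.

1470/4199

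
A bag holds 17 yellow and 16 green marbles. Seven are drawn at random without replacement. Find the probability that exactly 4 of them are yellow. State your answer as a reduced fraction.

The sample space is all 7-subsets of the 33: C(33,7) = 4272048.
Selections with exactly 4 yellow: choose 4 of the 17 yellow and 3 of the 16 green, C(17,4)·C(16,3) = 2380·560 = 1332800.
Probability = 1332800/4272048 = 83300/267003.

83300/267003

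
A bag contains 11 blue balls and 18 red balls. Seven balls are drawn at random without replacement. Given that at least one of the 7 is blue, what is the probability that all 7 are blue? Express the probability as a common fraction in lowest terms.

Work in counts. Selections with at least one blue: C(29,7) − C(18,7) = 1560780 − 31824 = 1528956.
Of those, selections where all 7 are blue: C(11,7) = 330.
Conditional probability = 330/1528956 = 5/23166.

5/23166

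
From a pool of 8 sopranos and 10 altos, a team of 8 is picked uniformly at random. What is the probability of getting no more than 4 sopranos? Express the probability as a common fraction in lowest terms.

There are C(18,8) = 43758 ways to choose the 8.
Count the complement (more than 4 sopranos): C(8,5)·C(10,3) + C(8,6)·C(10,2) + C(8,7)·C(10,1) + C(8,8)·C(10,0) = 6720 + 1260 + 80 + 1 = 8061.
Probability = 1 − 8061/43758 = 35697/43758 = 11899/14586.

11899/14586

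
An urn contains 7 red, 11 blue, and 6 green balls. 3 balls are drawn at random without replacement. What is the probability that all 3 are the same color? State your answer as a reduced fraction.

There are C(24,3) = 2024 ways to draw 3 balls.
All same color: C(7,3) + C(11,3) + C(6,3) = 35 + 165 + 20 = 220.
Probability = 220/2024 = 5/46.

5/46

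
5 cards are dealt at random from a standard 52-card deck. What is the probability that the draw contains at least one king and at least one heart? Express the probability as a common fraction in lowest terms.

229297/866320

There are C(52,5) = 2598960 possible draws.
By inclusion-exclusion on the complements, draws missing all kings or all hearts: C(48,5) + C(39,5) − C(36,5) = 1712304 + 575757 − 376992 = 1911069.
So draws with at least one of each: 2598960 − 1911069 = 687891, probability 687891/2598960 = 229297/866320.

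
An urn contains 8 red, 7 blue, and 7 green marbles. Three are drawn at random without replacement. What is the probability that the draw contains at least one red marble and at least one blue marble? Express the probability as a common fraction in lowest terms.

There are C(22,3) = 1540 possible draws.
By inclusion-exclusion on the complements, draws missing all red or all blue: C(14,3) + C(15,3) − C(7,3) = 364 + 455 − 35 = 784.
So draws with at least one of each: 1540 − 784 = 756, probability 756/1540 = 27/55.

27/55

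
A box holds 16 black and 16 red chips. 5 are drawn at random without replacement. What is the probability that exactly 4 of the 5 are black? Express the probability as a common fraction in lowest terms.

130/899

There are C(32,5) = 201376 ways to choose 5 from 32.
Selections with exactly 4 black: choose 4 of the 16 black and 1 of the 16 red, C(16,4)·C(16,1) = 1820·16 = 29120.
Probability = 29120/201376 = 130/899.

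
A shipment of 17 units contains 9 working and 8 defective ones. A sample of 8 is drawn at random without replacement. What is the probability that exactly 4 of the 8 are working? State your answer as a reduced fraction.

882/2431

Total number of selections: C(17,8) = 24310.
Selections with exactly 4 working: choose 4 of the 9 working and 4 of the 8 defective, C(9,4)·C(8,4) = 126·70 = 8820.
Probability = 8820/24310 = 882/2431.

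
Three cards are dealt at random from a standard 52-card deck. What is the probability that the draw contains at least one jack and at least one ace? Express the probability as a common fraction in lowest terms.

188/5525

There are C(52,3) = 22100 possible draws.
By inclusion-exclusion on the complements, draws missing all jacks or all aces: C(48,3) + C(48,3) − C(44,3) = 17296 + 17296 − 13244 = 21348.
So draws with at least one of each: 22100 − 21348 = 752, probability 752/22100 = 188/5525.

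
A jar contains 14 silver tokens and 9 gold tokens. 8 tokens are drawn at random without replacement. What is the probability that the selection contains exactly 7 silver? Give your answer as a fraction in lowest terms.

The sample space is all 8-subsets of the 23: C(23,8) = 490314.
Selections with exactly 7 silver: choose 7 of the 14 silver and 1 of the 9 gold, C(14,7)·C(9,1) = 3432·9 = 30888.
Probability = 30888/490314 = 468/7429.

468/7429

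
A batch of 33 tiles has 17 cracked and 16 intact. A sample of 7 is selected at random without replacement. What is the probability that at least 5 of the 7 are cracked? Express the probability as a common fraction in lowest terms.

40001/178002

There are C(33,7) = 4272048 ways to choose the 7.
Favorable selections (at least 5 cracked): C(17,5)·C(16,2) + C(17,6)·C(16,1) + C(17,7)·C(16,0) = 742560 + 198016 + 19448 = 960024.
Probability = 960024/4272048 = 40001/178002.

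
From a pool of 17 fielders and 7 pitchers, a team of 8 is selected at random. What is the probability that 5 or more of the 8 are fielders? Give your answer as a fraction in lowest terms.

3406/3933

Total selections: C(24,8) = 735471.
Favorable selections (5 or more fielders): C(17,5)·C(7,3) + C(17,6)·C(7,2) + C(17,7)·C(7,1) + C(17,8)·C(7,0) = 216580 + 259896 + 136136 + 24310 = 636922.
Probability = 636922/735471 = 3406/3933.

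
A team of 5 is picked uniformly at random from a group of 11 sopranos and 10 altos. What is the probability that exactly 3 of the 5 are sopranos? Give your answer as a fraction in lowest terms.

825/2261

Total number of selections: C(21,5) = 20349.
Selections with exactly 3 sopranos: choose 3 of the 11 sopranos and 2 of the 10 altos, C(11,3)·C(10,2) = 165·45 = 7425.
Probability = 7425/20349 = 825/2261.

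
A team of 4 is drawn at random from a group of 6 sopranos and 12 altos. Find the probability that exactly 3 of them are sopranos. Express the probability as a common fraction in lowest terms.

There are C(18,4) = 3060 ways to choose 4 from 18.
Selections with exactly 3 sopranos: choose 3 of the 6 sopranos and 1 of the 12 altos, C(6,3)·C(12,1) = 20·12 = 240.
Probability = 240/3060 = 4/51.

4/51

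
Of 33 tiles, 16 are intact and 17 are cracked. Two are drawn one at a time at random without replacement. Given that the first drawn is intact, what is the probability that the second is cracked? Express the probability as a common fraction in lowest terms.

After removing one intact, 32 remain: 15 intact and 17 cracked.
So the probability the next is cracked is 17/32.

17/32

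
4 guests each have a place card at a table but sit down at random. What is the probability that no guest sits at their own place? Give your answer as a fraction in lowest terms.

3/8

There are 4! = 24 seatings.
By inclusion-exclusion, seatings with no fixed points: C(4,0)·4! − C(4,1)·3! + C(4,2)·2! − C(4,3)·1! + C(4,4)·0! = 9.
Probability = 9/24 = 3/8.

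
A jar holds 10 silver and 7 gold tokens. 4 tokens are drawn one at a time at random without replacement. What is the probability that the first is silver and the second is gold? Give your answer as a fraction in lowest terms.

35/136

Multiply the conditional probabilities at each draw: 10/17 · 7/16 = 70/272 = 35/136.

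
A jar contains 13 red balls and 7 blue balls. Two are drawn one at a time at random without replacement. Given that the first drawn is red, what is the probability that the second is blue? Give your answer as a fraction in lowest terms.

7/19

After removing one red, 19 remain: 12 red and 7 blue.
So the probability the next is blue is 7/19.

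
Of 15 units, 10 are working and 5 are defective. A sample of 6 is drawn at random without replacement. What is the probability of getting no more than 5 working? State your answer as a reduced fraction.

There are C(15,6) = 5005 ways to choose the 6.
The complement is exactly 6 working: C(10,6)·C(5,0) = 210.
Probability = 1 − 210/5005 = 4795/5005 = 137/143.

137/143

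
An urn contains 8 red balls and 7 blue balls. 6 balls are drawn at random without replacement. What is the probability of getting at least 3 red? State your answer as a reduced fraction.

10/13

Total selections: C(15,6) = 5005.
Favorable selections (at least 3 red): C(8,3)·C(7,3) + C(8,4)·C(7,2) + C(8,5)·C(7,1) + C(8,6)·C(7,0) = 1960 + 1470 + 392 + 28 = 3850.
Probability = 3850/5005 = 10/13.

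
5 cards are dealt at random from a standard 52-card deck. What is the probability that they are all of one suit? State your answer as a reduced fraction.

There are C(52,5) = 2598960 possible 5-card hands.
Hands of one suit: 4 suits × C(13,5) = 4·1287 = 5148.
Probability = 5148/2598960 = 33/16660.

33/16660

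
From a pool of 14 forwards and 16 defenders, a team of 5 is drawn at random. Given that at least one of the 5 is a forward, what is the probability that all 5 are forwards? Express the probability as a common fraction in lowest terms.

Work in counts. Selections with at least one forward: C(30,5) − C(16,5) = 142506 − 4368 = 138138.
Of those, selections where all 5 are forwards: C(14,5) = 2002.
Conditional probability = 2002/138138 = 1/69.

1/69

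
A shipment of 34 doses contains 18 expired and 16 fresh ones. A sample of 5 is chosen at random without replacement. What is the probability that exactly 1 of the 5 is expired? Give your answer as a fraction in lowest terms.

1365/11594

There are C(34,5) = 278256 ways to choose 5 from 34.
Selections with exactly 1 expired: choose 1 of the 18 expired and 4 of the 16 fresh, C(18,1)·C(16,4) = 18·1820 = 32760.
Probability = 32760/278256 = 1365/11594.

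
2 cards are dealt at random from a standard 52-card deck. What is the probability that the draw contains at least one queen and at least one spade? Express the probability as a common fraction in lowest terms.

29/442

There are C(52,2) = 1326 possible draws.
By inclusion-exclusion on the complements, draws missing all queens or all spades: C(48,2) + C(39,2) − C(36,2) = 1128 + 741 − 630 = 1239.
So draws with at least one of each: 1326 − 1239 = 87, probability 87/1326 = 29/442.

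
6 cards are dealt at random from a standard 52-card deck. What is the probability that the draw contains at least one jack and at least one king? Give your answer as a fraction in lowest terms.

718637/5089630

There are C(52,6) = 20358520 possible draws.
By inclusion-exclusion on the complements, draws missing all jacks or all kings: C(48,6) + C(48,6) − C(44,6) = 12271512 + 12271512 − 7059052 = 17483972.
So draws with at least one of each: 20358520 − 17483972 = 2874548, probability 2874548/20358520 = 718637/5089630.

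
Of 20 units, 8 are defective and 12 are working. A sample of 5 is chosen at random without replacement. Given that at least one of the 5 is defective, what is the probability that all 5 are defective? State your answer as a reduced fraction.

7/1839

Work in counts. Selections with at least one defective: C(20,5) − C(12,5) = 15504 − 792 = 14712.
Of those, selections where all 5 are defective: C(8,5) = 56.
Conditional probability = 56/14712 = 7/1839.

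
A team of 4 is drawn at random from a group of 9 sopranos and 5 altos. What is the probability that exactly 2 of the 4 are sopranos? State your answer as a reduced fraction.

360/1001

There are C(14,4) = 1001 ways to choose 4 from 14.
Selections with exactly 2 sopranos: choose 2 of the 9 sopranos and 2 of the 5 altos, C(9,2)·C(5,2) = 36·10 = 360.
Probability = 360/1001.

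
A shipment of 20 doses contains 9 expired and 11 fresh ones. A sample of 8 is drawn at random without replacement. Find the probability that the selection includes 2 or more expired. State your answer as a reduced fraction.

There are C(20,8) = 125970 ways to choose the 8.
Count the complement (fewer than 2 expired): C(9,0)·C(11,8) + C(9,1)·C(11,7) = 165 + 2970 = 3135.
Probability = 1 − 3135/125970 = 122835/125970 = 431/442.

431/442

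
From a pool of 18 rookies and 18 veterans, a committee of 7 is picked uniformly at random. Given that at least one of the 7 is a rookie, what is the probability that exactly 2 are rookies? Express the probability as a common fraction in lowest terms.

Work in counts. Selections with at least one rookie: C(36,7) − C(18,7) = 8347680 − 31824 = 8315856.
Of those, selections where exactly 2 are rookies: C(18,2)·C(18,5) = 153·8568 = 1310904.
Conditional probability = 1310904/8315856 = 1071/6794.

1071/6794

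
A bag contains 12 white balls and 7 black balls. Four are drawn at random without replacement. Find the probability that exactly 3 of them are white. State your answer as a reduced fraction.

The sample space is all 4-subsets of the 19: C(19,4) = 3876.
Selections with exactly 3 white: choose 3 of the 12 white and 1 of the 7 black, C(12,3)·C(7,1) = 220·7 = 1540.
Probability = 1540/3876 = 385/969.

385/969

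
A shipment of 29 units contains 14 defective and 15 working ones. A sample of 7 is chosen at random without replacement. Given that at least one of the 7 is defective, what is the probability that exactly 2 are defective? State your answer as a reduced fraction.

7007/39855

Work in counts. Selections with at least one defective: C(29,7) − C(15,7) = 1560780 − 6435 = 1554345.
Of those, selections where exactly 2 are defective: C(14,2)·C(15,5) = 91·3003 = 273273.
Conditional probability = 273273/1554345 = 7007/39855.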